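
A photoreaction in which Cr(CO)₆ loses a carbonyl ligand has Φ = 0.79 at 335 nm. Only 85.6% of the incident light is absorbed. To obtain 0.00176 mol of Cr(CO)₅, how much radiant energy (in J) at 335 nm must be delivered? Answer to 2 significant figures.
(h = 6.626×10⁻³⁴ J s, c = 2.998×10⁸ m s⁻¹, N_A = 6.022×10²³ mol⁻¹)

930 J

Photons that must be absorbed: 0.00176 / 0.79 = 0.002228 mol.
Incident photons needed: 0.002228 / 0.856 = 0.002603 mol.
Photon energy: hc/λ = 5.930×10⁻¹⁹ J; per mole, 3.571×10⁵ J mol⁻¹.
Energy required: 0.002603 × 3.571×10⁵ = 930 J.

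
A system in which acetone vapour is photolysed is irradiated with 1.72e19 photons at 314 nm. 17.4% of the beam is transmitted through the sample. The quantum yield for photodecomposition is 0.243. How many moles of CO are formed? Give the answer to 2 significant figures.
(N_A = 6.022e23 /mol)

5.7e-6 mol

Moles of photons: 1.72e19 / 6.022e23 = 2.856e-5 mol.
Fraction absorbed: 1 − 17.4/100 = 0.8260.
Photons absorbed: 0.8260 × 2.856e-5 = 2.359e-5 mol.
Product: Φ × n_abs = 0.243 × 2.359e-5 = 5.732e-6 mol.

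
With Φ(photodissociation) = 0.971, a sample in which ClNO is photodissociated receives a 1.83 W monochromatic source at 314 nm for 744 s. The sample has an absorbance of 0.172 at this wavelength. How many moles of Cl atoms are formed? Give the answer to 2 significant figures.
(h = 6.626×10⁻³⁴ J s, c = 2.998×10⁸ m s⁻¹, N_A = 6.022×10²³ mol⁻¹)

0.0011 mol

Photon energy at 314 nm: hc/λ = (6.626×10⁻³⁴)(2.998×10⁸)/(314×10⁻⁹) = 6.326×10⁻¹⁹ J.
Energy delivered: (1.83 W)(744 s) = 1362 J.
Photons incident: 1362 / 6.326×10⁻¹⁹ = 2.153×10²¹, i.e. 2.153×10²¹/6.022×10²³ = 0.003575 mol.
Fraction absorbed: 1 − 10^(−0.172) = 0.3270.
Photons absorbed: 0.3270 × 0.003575 = 0.001169 mol.
Product: Φ × n_abs = 0.971 × 0.001169 = 0.001135 mol.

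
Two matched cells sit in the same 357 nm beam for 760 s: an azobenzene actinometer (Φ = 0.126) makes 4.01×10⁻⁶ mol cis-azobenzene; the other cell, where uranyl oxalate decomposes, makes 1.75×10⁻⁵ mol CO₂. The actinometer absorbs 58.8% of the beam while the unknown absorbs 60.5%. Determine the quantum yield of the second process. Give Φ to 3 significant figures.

Φ = 0.534

Photons absorbed by the actinometer: 4.01×10⁻⁶ / 0.126 = 3.183×10⁻⁵ mol.
Incident flux: 3.183×10⁻⁵ / 0.588 = 5.413×10⁻⁵ einstein.
Absorbed by unknown: 0.605 × 5.413×10⁻⁵ = 3.275×10⁻⁵ mol.
Φ(unknown) = 1.75×10⁻⁵ / 3.275×10⁻⁵ = 0.534.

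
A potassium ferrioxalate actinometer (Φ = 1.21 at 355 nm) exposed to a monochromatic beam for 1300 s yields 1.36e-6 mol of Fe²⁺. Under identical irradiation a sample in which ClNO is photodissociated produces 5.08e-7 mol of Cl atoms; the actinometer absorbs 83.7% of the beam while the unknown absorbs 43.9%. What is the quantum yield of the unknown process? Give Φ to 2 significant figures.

Φ = 0.86

Photons absorbed by the actinometer: 1.36e-6 / 1.21 = 1.124e-6 mol.
Incident flux: 1.124e-6 / 0.837 = 1.343e-6 einstein.
Absorbed by unknown: 0.439 × 1.343e-6 = 5.896e-7 mol.
Φ(unknown) = 5.08e-7 / 5.896e-7 = 0.86.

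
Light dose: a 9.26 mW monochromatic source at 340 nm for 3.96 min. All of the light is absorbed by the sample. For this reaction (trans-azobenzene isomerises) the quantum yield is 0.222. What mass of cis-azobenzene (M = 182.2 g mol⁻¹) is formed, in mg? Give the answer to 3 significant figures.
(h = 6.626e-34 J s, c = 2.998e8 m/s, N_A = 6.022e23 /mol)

0.253 mg

Photon energy at 340 nm: hc/λ = (6.626e-34)(2.998e8)/(340e-9) = 5.843e-19 J.
Energy delivered: (9.26 mW)(237.6 s) = 2.200 J.
Photons incident: 2.200 / 5.843e-19 = 3.765e18, i.e. 3.765e18/6.022e23 = 6.252e-6 mol.
Product: Φ × n_abs = 0.222 × 6.252e-6 = 1.388e-6 mol.
Mass: 1.388e-6 × 182.2 = 2.529e-4 g = 0.253 mg.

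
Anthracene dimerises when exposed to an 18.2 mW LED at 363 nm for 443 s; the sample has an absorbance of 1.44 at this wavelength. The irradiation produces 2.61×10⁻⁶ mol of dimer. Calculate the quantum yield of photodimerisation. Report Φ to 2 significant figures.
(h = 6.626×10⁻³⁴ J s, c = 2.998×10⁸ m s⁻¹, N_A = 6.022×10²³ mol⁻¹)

Photon energy at 363 nm: hc/λ = (6.626×10⁻³⁴)(2.998×10⁸)/(363×10⁻⁹) = 5.472×10⁻¹⁹ J.
Energy delivered: (18.2 mW)(443 s) = 8.063 J.
Photons incident: 8.063 / 5.472×10⁻¹⁹ = 1.474×10¹⁹, i.e. 1.474×10¹⁹/6.022×10²³ = 2.448×10⁻⁵ mol.
Fraction absorbed: 1 − 10^(−1.44) = 0.9637.
Photons absorbed: 0.9637 × 2.448×10⁻⁵ = 2.359×10⁻⁵ mol.
Φ = 2.61×10⁻⁶ mol / 2.359×10⁻⁵ mol photons = 0.11.

Φ = 0.11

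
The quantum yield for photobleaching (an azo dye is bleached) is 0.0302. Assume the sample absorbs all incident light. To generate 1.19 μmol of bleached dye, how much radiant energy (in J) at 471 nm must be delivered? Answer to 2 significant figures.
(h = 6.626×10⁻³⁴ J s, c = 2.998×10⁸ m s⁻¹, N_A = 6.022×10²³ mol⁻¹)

10 J

Product: 1.19 μmol = 1.19×10⁻⁶ mol.
Photons that must be absorbed: 1.19×10⁻⁶ / 0.0302 = 3.940×10⁻⁵ mol.
Photon energy: hc/λ = 4.218×10⁻¹⁹ J; per mole, 2.540×10⁵ J mol⁻¹.
Energy required: 3.940×10⁻⁵ × 2.540×10⁵ = 10 J.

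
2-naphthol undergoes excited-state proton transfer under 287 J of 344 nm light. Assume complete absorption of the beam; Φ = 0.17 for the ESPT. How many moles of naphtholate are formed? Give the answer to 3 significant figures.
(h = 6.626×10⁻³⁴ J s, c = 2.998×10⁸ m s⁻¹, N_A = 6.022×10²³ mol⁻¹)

Photon energy at 344 nm: hc/λ = (6.626×10⁻³⁴)(2.998×10⁸)/(344×10⁻⁹) = 5.775×10⁻¹⁹ J.
Photons incident: 287 / 5.775×10⁻¹⁹ = 4.970×10²⁰, i.e. 4.970×10²⁰/6.022×10²³ = 8.253×10⁻⁴ mol.
Product: Φ × n_abs = 0.17 × 8.253×10⁻⁴ = 1.403×10⁻⁴ mol.

1.40×10⁻⁴ mol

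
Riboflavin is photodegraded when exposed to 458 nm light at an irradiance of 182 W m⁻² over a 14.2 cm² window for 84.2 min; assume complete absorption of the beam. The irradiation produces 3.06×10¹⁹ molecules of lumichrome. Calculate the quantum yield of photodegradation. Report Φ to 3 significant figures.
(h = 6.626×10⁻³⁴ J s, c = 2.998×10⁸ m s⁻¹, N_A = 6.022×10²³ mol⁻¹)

Φ = 0.0102

Product: 3.06×10¹⁹ / 6.022×10²³ = 5.081×10⁻⁵ mol.
Photon energy at 458 nm: hc/λ = (6.626×10⁻³⁴)(2.998×10⁸)/(458×10⁻⁹) = 4.337×10⁻¹⁹ J.
Energy delivered: (182 W m⁻²)(14.2×10⁻⁴ m²)(5052 s) = 1306 J.
Photons incident: 1306 / 4.337×10⁻¹⁹ = 3.011×10²¹, i.e. 3.011×10²¹/6.022×10²³ = 0.005000 mol.
Φ = 5.081×10⁻⁵ mol / 0.005000 mol photons = 0.0102.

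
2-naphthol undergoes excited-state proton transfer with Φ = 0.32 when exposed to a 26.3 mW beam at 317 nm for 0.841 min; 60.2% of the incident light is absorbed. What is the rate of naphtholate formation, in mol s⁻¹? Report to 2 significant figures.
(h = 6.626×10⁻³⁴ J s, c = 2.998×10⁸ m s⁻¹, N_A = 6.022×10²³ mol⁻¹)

Photon energy at 317 nm: hc/λ = (6.626×10⁻³⁴)(2.998×10⁸)/(317×10⁻⁹) = 6.266×10⁻¹⁹ J.
Energy delivered: (26.3 mW)(50.46 s) = 1.327 J.
Photons incident: 1.327 / 6.266×10⁻¹⁹ = 2.118×10¹⁸, i.e. 2.118×10¹⁸/6.022×10²³ = 3.517×10⁻⁶ mol.
Photons absorbed: 0.602 × 3.517×10⁻⁶ = 2.117×10⁻⁶ mol.
Product formed: 0.32 × 2.117×10⁻⁶ = 6.774×10⁻⁷ mol.
Rate: 6.774×10⁻⁷ / 50.46 s = 1.3×10⁻⁸ mol s⁻¹.

1.3×10⁻⁸ mol s⁻¹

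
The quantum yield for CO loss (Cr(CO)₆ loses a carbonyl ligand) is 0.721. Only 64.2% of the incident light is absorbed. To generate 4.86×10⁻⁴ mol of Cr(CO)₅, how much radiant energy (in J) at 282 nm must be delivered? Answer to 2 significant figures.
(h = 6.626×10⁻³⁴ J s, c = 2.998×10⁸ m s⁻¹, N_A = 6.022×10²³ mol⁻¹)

450 J

Photons that must be absorbed: 4.86×10⁻⁴ / 0.721 = 6.741×10⁻⁴ mol.
Incident photons needed: 6.741×10⁻⁴ / 0.642 = 0.001050 mol.
Photon energy: hc/λ = 7.044×10⁻¹⁹ J; per mole, 4.242×10⁵ J mol⁻¹.
Energy required: 0.001050 × 4.242×10⁵ = 450 J.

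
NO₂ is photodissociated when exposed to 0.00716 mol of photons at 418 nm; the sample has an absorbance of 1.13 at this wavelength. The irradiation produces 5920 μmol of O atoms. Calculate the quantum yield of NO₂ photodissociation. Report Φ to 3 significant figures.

Φ = 0.893

Product: 5920 μmol = 0.00592 mol.
Fraction absorbed: 1 − 10^(−1.13) = 0.9259.
Photons absorbed: 0.9259 × 0.00716 = 0.006629 mol.
Φ = 0.00592 mol / 0.006629 mol photons = 0.893.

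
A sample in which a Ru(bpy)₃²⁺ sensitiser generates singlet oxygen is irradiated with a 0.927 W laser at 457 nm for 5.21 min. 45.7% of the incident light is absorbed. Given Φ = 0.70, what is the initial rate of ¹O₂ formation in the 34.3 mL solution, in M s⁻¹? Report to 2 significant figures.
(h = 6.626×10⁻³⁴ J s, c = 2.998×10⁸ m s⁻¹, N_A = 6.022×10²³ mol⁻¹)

Photon energy at 457 nm: hc/λ = (6.626×10⁻³⁴)(2.998×10⁸)/(457×10⁻⁹) = 4.347×10⁻¹⁹ J.
Energy delivered: (0.927 W)(312.6 s) = 289.8 J.
Photons incident: 289.8 / 4.347×10⁻¹⁹ = 6.667×10²⁰, i.e. 6.667×10²⁰/6.022×10²³ = 0.001107 mol.
Photons absorbed: 0.457 × 0.001107 = 5.059×10⁻⁴ mol.
Product formed: 0.70 × 5.059×10⁻⁴ = 3.541×10⁻⁴ mol.
Rate: 3.541×10⁻⁴ mol / (312.6 s × 0.0343 L) = 3.3×10⁻⁵ M s⁻¹.

3.3×10⁻⁵ M s⁻¹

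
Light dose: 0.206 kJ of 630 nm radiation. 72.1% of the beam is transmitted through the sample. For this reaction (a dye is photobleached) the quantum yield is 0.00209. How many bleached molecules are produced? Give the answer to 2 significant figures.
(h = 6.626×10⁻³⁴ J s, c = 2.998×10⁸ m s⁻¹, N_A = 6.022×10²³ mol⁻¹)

3.8×10¹⁷ bleached molecules

Photon energy at 630 nm: hc/λ = (6.626×10⁻³⁴)(2.998×10⁸)/(630×10⁻⁹) = 3.153×10⁻¹⁹ J.
Incident energy: 0.206 kJ = 206 J.
Photons incident: 206 / 3.153×10⁻¹⁹ = 6.533×10²⁰, i.e. 6.533×10²⁰/6.022×10²³ = 0.001085 mol.
Fraction absorbed: 1 − 72.1/100 = 0.2790.
Photons absorbed: 0.2790 × 0.001085 = 3.027×10⁻⁴ mol.
Product: Φ × n_abs = 0.00209 × 3.027×10⁻⁴ = 6.326×10⁻⁷ mol.
As a count: 6.326×10⁻⁷ × 6.022×10²³ = 3.8×10¹⁷.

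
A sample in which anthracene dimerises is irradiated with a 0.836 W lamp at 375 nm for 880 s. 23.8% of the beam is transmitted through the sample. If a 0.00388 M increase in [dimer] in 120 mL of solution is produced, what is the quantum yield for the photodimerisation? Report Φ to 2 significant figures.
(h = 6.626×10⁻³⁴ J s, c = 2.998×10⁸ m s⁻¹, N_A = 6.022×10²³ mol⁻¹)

Φ = 0.26

Product: (0.00388 M)(0.12 L) = 4.656×10⁻⁴ mol.
Photon energy at 375 nm: hc/λ = (6.626×10⁻³⁴)(2.998×10⁸)/(375×10⁻⁹) = 5.297×10⁻¹⁹ J.
Energy delivered: (0.836 W)(880 s) = 735.7 J.
Photons incident: 735.7 / 5.297×10⁻¹⁹ = 1.389×10²¹, i.e. 1.389×10²¹/6.022×10²³ = 0.002307 mol.
Fraction absorbed: 1 − 23.8/100 = 0.7620.
Photons absorbed: 0.7620 × 0.002307 = 0.001758 mol.
Φ = 4.656×10⁻⁴ mol / 0.001758 mol photons = 0.26.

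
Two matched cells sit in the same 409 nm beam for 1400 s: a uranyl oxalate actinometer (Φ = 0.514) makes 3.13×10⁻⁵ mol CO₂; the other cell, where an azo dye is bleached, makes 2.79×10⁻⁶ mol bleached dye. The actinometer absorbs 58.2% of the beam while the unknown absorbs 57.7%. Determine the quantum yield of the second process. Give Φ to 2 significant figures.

Photons absorbed by the actinometer: 3.13×10⁻⁵ / 0.514 = 6.089×10⁻⁵ mol.
Incident flux: 6.089×10⁻⁵ / 0.582 = 1.046×10⁻⁴ einstein.
Absorbed by unknown: 0.577 × 1.046×10⁻⁴ = 6.035×10⁻⁵ mol.
Φ(unknown) = 2.79×10⁻⁶ / 6.035×10⁻⁵ = 0.046.

Φ = 0.046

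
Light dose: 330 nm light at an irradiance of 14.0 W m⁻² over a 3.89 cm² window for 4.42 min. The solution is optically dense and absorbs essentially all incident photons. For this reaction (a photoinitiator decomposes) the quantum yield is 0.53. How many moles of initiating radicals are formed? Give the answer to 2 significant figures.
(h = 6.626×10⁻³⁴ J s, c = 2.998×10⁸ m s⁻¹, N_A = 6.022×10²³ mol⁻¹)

Photon energy at 330 nm: hc/λ = (6.626×10⁻³⁴)(2.998×10⁸)/(330×10⁻⁹) = 6.020×10⁻¹⁹ J.
Energy delivered: (14.0 W m⁻²)(3.89×10⁻⁴ m²)(265.2 s) = 1.444 J.
Photons incident: 1.444 / 6.020×10⁻¹⁹ = 2.399×10¹⁸, i.e. 2.399×10¹⁸/6.022×10²³ = 3.984×10⁻⁶ mol.
Product: Φ × n_abs = 0.53 × 3.984×10⁻⁶ = 2.112×10⁻⁶ mol.

2.1×10⁻⁶ mol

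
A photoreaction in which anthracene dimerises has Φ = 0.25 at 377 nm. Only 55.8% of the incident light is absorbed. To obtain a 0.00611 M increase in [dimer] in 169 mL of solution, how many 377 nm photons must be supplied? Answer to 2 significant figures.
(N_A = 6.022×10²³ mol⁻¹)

Product: (0.00611 M)(0.169 L) = 0.001033 mol.
Photons that must be absorbed: 0.001033 / 0.25 = 0.004132 mol.
Incident photons needed: 0.004132 / 0.558 = 0.007405 mol.
Photon count: 0.007405 × 6.022×10²³ = 4.5×10²¹.

4.5×10²¹ photons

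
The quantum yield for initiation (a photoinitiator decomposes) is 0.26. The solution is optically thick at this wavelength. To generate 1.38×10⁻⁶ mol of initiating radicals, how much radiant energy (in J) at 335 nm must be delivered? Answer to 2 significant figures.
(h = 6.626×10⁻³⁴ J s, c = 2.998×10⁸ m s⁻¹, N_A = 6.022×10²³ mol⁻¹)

Photons that must be absorbed: 1.38×10⁻⁶ / 0.26 = 5.308×10⁻⁶ mol.
Photon energy: hc/λ = 5.930×10⁻¹⁹ J; per mole, 3.571×10⁵ J mol⁻¹.
Energy required: 5.308×10⁻⁶ × 3.571×10⁵ = 1.9 J.

1.9 J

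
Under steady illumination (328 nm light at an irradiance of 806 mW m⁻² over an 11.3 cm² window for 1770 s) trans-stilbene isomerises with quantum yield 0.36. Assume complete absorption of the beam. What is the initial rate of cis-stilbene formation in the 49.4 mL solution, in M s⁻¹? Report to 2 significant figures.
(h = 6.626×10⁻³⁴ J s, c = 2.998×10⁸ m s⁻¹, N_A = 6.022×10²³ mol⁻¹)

Photon energy at 328 nm: hc/λ = (6.626×10⁻³⁴)(2.998×10⁸)/(328×10⁻⁹) = 6.056×10⁻¹⁹ J.
Energy delivered: (806 mW m⁻²)(11.3×10⁻⁴ m²)(1770 s) = 1.612 J.
Photons incident: 1.612 / 6.056×10⁻¹⁹ = 2.662×10¹⁸, i.e. 2.662×10¹⁸/6.022×10²³ = 4.420×10⁻⁶ mol.
Product formed: 0.36 × 4.420×10⁻⁶ = 1.591×10⁻⁶ mol.
Rate: 1.591×10⁻⁶ mol / (1770 s × 0.0494 L) = 1.8×10⁻⁸ M s⁻¹.

1.8×10⁻⁸ M s⁻¹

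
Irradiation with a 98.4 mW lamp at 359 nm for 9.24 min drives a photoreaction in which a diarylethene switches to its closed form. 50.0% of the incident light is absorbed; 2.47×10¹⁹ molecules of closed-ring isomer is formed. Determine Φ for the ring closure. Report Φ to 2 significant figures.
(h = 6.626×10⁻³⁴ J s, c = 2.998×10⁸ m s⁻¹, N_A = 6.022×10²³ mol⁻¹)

Φ = 0.50

Product: 2.47×10¹⁹ / 6.022×10²³ = 4.102×10⁻⁵ mol.
Photon energy at 359 nm: hc/λ = (6.626×10⁻³⁴)(2.998×10⁸)/(359×10⁻⁹) = 5.533×10⁻¹⁹ J.
Energy delivered: (98.4 mW)(554.4 s) = 54.55 J.
Photons incident: 54.55 / 5.533×10⁻¹⁹ = 9.859×10¹⁹, i.e. 9.859×10¹⁹/6.022×10²³ = 1.637×10⁻⁴ mol.
Photons absorbed: 0.500 × 1.637×10⁻⁴ = 8.185×10⁻⁵ mol.
Φ = 4.102×10⁻⁵ mol / 8.185×10⁻⁵ mol photons = 0.50.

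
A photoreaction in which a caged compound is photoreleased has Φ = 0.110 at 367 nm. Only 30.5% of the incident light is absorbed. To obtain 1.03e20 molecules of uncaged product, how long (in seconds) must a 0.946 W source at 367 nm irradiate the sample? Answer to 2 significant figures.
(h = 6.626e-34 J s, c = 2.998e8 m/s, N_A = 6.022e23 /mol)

t ≈ 1800 s

Product: 1.03e20 / 6.022e23 = 1.710e-4 mol.
Photons that must be absorbed: 1.710e-4 / 0.110 = 0.001555 mol.
Incident photons needed: 0.001555 / 0.305 = 0.005098 mol.
Photon energy: hc/λ = 5.413e-19 J; per mole, 3.260e5 J mol⁻¹.
Energy required: 0.005098 × 3.260e5 = 1662 J.
Time: 1662 J / 0.946 W = 1800 s.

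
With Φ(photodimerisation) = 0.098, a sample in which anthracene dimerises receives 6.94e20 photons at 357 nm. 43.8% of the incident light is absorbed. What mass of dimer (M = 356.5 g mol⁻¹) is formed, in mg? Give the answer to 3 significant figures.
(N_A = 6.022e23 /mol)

Moles of photons: 6.94e20 / 6.022e23 = 0.001152 mol.
Photons absorbed: 0.438 × 0.001152 = 5.046e-4 mol.
Product: Φ × n_abs = 0.098 × 5.046e-4 = 4.945e-5 mol.
Mass: 4.945e-5 × 356.5 = 0.01763 g = 17.6 mg.

17.6 mg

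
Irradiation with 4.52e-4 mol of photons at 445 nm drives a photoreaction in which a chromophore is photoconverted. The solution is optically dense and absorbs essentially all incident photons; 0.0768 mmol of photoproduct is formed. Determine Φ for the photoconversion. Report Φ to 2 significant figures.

Φ = 0.17

Product: 0.0768 mmol = 7.68e-5 mol.
Φ = 7.68e-5 mol / 4.52e-4 mol photons = 0.17.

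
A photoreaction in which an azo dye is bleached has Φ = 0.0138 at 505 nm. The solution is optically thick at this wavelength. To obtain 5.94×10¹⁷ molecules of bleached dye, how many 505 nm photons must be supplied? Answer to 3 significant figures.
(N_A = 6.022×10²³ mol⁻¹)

4.30×10¹⁹ photons

Product: 5.94×10¹⁷ / 6.022×10²³ = 9.864×10⁻⁷ mol.
Photons that must be absorbed: 9.864×10⁻⁷ / 0.0138 = 7.148×10⁻⁵ mol.
Photon count: 7.148×10⁻⁵ × 6.022×10²³ = 4.30×10¹⁹.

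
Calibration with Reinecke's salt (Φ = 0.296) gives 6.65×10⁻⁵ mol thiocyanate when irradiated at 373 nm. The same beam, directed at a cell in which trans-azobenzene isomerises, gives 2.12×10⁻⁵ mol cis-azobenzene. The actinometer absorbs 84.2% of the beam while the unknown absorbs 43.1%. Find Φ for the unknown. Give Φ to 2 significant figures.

Photons absorbed by the actinometer: 6.65×10⁻⁵ / 0.296 = 2.247×10⁻⁴ mol.
Incident flux: 2.247×10⁻⁴ / 0.842 = 2.669×10⁻⁴ einstein.
Absorbed by unknown: 0.431 × 2.669×10⁻⁴ = 1.150×10⁻⁴ mol.
Φ(unknown) = 2.12×10⁻⁵ / 1.150×10⁻⁴ = 0.18.

Φ = 0.18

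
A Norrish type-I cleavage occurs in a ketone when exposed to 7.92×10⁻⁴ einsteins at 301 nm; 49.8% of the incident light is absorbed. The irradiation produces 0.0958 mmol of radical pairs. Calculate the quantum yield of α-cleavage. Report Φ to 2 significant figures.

Φ = 0.24

Product: 0.0958 mmol = 9.58×10⁻⁵ mol.
Photons absorbed: 0.498 × 7.92×10⁻⁴ = 3.944×10⁻⁴ mol.
Φ = 9.58×10⁻⁵ mol / 3.944×10⁻⁴ mol photons = 0.24.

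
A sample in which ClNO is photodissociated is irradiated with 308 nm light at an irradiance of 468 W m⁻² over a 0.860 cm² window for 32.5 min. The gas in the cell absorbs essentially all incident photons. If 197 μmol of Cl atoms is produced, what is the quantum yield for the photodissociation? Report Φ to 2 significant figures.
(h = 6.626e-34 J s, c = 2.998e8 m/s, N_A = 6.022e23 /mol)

Φ = 0.97

Product: 197 μmol = 1.97e-4 mol.
Photon energy at 308 nm: hc/λ = (6.626e-34)(2.998e8)/(308e-9) = 6.450e-19 J.
Energy delivered: (468 W m⁻²)(0.860e-4 m²)(1950 s) = 78.48 J.
Photons incident: 78.48 / 6.450e-19 = 1.217e20, i.e. 1.217e20/6.022e23 = 2.021e-4 mol.
Φ = 1.97e-4 mol / 2.021e-4 mol photons = 0.97.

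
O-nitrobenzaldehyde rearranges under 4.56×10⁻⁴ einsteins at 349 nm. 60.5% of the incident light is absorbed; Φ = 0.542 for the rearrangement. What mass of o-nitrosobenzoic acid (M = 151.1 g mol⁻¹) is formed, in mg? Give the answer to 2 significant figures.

Photons absorbed: 0.605 × 4.56×10⁻⁴ = 2.759×10⁻⁴ mol.
Product: Φ × n_abs = 0.542 × 2.759×10⁻⁴ = 1.495×10⁻⁴ mol.
Mass: 1.495×10⁻⁴ × 151.1 = 0.02259 g = 23 mg.

23 mg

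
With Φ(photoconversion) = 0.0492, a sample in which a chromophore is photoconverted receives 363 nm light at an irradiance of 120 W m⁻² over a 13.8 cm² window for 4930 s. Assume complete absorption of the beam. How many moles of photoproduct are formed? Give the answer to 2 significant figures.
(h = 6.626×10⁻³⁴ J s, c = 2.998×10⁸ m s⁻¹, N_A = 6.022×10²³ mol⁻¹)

Photon energy at 363 nm: hc/λ = (6.626×10⁻³⁴)(2.998×10⁸)/(363×10⁻⁹) = 5.472×10⁻¹⁹ J.
Energy delivered: (120 W m⁻²)(13.8×10⁻⁴ m²)(4930 s) = 816.4 J.
Photons incident: 816.4 / 5.472×10⁻¹⁹ = 1.492×10²¹, i.e. 1.492×10²¹/6.022×10²³ = 0.002478 mol.
Product: Φ × n_abs = 0.0492 × 0.002478 = 1.219×10⁻⁴ mol.

1.2×10⁻⁴ mol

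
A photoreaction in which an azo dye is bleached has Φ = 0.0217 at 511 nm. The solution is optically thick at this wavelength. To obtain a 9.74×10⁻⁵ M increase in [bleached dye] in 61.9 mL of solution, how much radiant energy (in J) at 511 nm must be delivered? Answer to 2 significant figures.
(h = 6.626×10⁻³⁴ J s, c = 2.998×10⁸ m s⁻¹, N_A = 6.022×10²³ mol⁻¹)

Product: (9.74×10⁻⁵ M)(0.0619 L) = 6.029×10⁻⁶ mol.
Photons that must be absorbed: 6.029×10⁻⁶ / 0.0217 = 2.778×10⁻⁴ mol.
Photon energy: hc/λ = 3.887×10⁻¹⁹ J; per mole, 2.341×10⁵ J mol⁻¹.
Energy required: 2.778×10⁻⁴ × 2.341×10⁵ = 65 J.

65 J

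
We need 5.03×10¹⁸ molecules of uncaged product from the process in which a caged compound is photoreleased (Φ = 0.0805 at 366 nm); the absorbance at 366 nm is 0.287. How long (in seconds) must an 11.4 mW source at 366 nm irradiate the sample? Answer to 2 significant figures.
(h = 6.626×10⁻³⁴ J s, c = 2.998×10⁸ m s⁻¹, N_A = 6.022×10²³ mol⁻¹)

t ≈ 6200 s

Product: 5.03×10¹⁸ / 6.022×10²³ = 8.353×10⁻⁶ mol.
Photons that must be absorbed: 8.353×10⁻⁶ / 0.0805 = 1.038×10⁻⁴ mol.
Fraction absorbed: 1 − 10^(−0.287) = 0.4836.
Incident photons needed: 1.038×10⁻⁴ / 0.4836 = 2.146×10⁻⁴ mol.
Photon energy: hc/λ = 5.428×10⁻¹⁹ J; per mole, 3.269×10⁵ J mol⁻¹.
Energy required: 2.146×10⁻⁴ × 3.269×10⁵ = 70.15 J.
Time: 70.15 J / 0.0114 W = 6200 s.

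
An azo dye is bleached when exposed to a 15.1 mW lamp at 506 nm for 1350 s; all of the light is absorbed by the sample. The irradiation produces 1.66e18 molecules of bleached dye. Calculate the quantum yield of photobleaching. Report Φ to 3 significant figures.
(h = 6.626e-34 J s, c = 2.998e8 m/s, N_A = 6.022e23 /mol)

Φ = 0.0320

Product: 1.66e18 / 6.022e23 = 2.757e-6 mol.
Photon energy at 506 nm: hc/λ = (6.626e-34)(2.998e8)/(506e-9) = 3.926e-19 J.
Energy delivered: (15.1 mW)(1350 s) = 20.38 J.
Photons incident: 20.38 / 3.926e-19 = 5.191e19, i.e. 5.191e19/6.022e23 = 8.620e-5 mol.
Φ = 2.757e-6 mol / 8.620e-5 mol photons = 0.0320.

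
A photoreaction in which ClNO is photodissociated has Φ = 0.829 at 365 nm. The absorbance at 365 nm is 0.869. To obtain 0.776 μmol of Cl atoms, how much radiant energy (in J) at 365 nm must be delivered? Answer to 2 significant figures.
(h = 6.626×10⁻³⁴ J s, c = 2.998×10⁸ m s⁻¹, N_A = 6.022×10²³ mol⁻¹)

0.35 J

Product: 0.776 μmol = 7.76×10⁻⁷ mol.
Photons that must be absorbed: 7.76×10⁻⁷ / 0.829 = 9.361×10⁻⁷ mol.
Fraction absorbed: 1 − 10^(−0.869) = 0.8648.
Incident photons needed: 9.361×10⁻⁷ / 0.8648 = 1.082×10⁻⁶ mol.
Photon energy: hc/λ = 5.442×10⁻¹⁹ J; per mole, 3.277×10⁵ J mol⁻¹.
Energy required: 1.082×10⁻⁶ × 3.277×10⁵ = 0.35 J.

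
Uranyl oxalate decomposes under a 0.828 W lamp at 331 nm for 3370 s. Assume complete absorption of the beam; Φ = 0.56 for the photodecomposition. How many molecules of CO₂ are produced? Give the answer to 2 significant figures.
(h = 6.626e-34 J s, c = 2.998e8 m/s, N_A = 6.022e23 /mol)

2.6e21 molecules

Photon energy at 331 nm: hc/λ = (6.626e-34)(2.998e8)/(331e-9) = 6.001e-19 J.
Energy delivered: (0.828 W)(3370 s) = 2790 J.
Photons incident: 2790 / 6.001e-19 = 4.649e21, i.e. 4.649e21/6.022e23 = 0.007720 mol.
Product: Φ × n_abs = 0.56 × 0.007720 = 0.004323 mol.
As a count: 0.004323 × 6.022e23 = 2.6e21.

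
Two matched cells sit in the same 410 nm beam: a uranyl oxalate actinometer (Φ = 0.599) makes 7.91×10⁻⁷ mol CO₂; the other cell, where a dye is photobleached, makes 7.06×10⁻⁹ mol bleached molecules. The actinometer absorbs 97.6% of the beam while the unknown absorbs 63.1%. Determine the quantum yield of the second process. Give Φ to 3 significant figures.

Φ = 0.00827

Photons absorbed by the actinometer: 7.91×10⁻⁷ / 0.599 = 1.321×10⁻⁶ mol.
Incident flux: 1.321×10⁻⁶ / 0.976 = 1.353×10⁻⁶ einstein.
Absorbed by unknown: 0.631 × 1.353×10⁻⁶ = 8.537×10⁻⁷ mol.
Φ(unknown) = 7.06×10⁻⁹ / 8.537×10⁻⁷ = 0.00827.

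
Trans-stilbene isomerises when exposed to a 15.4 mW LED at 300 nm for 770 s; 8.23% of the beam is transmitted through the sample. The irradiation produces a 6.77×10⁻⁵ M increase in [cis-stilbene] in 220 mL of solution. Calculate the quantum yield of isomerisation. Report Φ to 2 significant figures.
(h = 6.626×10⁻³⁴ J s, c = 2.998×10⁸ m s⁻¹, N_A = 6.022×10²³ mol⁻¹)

Φ = 0.55

Product: (6.77×10⁻⁵ M)(0.22 L) = 1.489×10⁻⁵ mol.
Photon energy at 300 nm: hc/λ = (6.626×10⁻³⁴)(2.998×10⁸)/(300×10⁻⁹) = 6.622×10⁻¹⁹ J.
Energy delivered: (15.4 mW)(770 s) = 11.86 J.
Photons incident: 11.86 / 6.622×10⁻¹⁹ = 1.791×10¹⁹, i.e. 1.791×10¹⁹/6.022×10²³ = 2.974×10⁻⁵ mol.
Fraction absorbed: 1 − 8.23/100 = 0.9177.
Photons absorbed: 0.9177 × 2.974×10⁻⁵ = 2.729×10⁻⁵ mol.
Φ = 1.489×10⁻⁵ mol / 2.729×10⁻⁵ mol photons = 0.55.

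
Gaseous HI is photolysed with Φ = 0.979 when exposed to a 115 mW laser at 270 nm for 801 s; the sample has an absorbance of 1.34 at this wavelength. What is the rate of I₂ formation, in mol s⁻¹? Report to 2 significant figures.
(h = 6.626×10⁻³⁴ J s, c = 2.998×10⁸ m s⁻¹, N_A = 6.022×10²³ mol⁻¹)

Photon energy at 270 nm: hc/λ = (6.626×10⁻³⁴)(2.998×10⁸)/(270×10⁻⁹) = 7.357×10⁻¹⁹ J.
Energy delivered: (115 mW)(801 s) = 92.12 J.
Photons incident: 92.12 / 7.357×10⁻¹⁹ = 1.252×10²⁰, i.e. 1.252×10²⁰/6.022×10²³ = 2.079×10⁻⁴ mol.
Fraction absorbed: 1 − 10^(−1.34) = 0.9543.
Photons absorbed: 0.9543 × 2.079×10⁻⁴ = 1.984×10⁻⁴ mol.
Product formed: 0.979 × 1.984×10⁻⁴ = 1.942×10⁻⁴ mol.
Rate: 1.942×10⁻⁴ / 801 s = 2.4×10⁻⁷ mol s⁻¹.

2.4×10⁻⁷ mol s⁻¹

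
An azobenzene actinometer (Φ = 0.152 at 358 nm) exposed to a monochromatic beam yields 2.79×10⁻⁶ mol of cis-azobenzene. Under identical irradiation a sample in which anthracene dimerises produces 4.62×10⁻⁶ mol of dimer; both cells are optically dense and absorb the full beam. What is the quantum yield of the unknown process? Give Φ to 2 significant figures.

Φ = 0.25

Photons absorbed by the actinometer: 2.79×10⁻⁶ / 0.152 = 1.836×10⁻⁵ mol.
Φ(unknown) = 4.62×10⁻⁶ / 1.836×10⁻⁵ = 0.25.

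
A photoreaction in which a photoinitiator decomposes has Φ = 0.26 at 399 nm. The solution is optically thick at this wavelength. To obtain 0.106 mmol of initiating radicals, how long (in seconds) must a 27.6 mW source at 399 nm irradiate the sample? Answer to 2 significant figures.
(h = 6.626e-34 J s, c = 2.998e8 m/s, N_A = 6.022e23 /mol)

Product: 0.106 mmol = 1.06e-4 mol.
Photons that must be absorbed: 1.06e-4 / 0.26 = 4.077e-4 mol.
Photon energy: hc/λ = 4.979e-19 J; per mole, 2.998e5 J mol⁻¹.
Energy required: 4.077e-4 × 2.998e5 = 122.2 J.
Time: 122.2 J / 0.0276 W = 4400 s.

t ≈ 4400 s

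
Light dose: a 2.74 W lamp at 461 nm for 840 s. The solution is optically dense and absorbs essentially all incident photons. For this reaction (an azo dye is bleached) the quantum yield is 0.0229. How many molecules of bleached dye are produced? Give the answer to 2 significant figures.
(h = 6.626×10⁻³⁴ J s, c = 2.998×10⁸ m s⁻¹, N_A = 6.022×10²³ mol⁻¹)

Photon energy at 461 nm: hc/λ = (6.626×10⁻³⁴)(2.998×10⁸)/(461×10⁻⁹) = 4.309×10⁻¹⁹ J.
Energy delivered: (2.74 W)(840 s) = 2302 J.
Photons incident: 2302 / 4.309×10⁻¹⁹ = 5.342×10²¹, i.e. 5.342×10²¹/6.022×10²³ = 0.008871 mol.
Product: Φ × n_abs = 0.0229 × 0.008871 = 2.031×10⁻⁴ mol.
As a count: 2.031×10⁻⁴ × 6.022×10²³ = 1.2×10²⁰.

1.2×10²⁰ molecules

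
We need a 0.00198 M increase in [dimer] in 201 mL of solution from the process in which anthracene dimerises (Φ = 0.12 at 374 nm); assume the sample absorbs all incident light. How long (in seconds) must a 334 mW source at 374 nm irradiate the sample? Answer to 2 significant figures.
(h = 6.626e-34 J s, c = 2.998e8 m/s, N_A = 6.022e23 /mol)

Product: (0.00198 M)(0.201 L) = 3.980e-4 mol.
Photons that must be absorbed: 3.980e-4 / 0.12 = 0.003317 mol.
Photon energy: hc/λ = 5.311e-19 J; per mole, 3.198e5 J mol⁻¹.
Energy required: 0.003317 × 3.198e5 = 1061 J.
Time: 1061 J / 0.334 W = 3200 s.

t ≈ 3200 s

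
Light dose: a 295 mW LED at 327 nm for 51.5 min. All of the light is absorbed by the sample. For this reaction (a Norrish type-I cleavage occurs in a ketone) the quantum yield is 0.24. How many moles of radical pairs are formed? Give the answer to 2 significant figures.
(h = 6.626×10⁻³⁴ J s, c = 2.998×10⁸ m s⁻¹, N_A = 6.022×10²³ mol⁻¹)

6.0×10⁻⁴ mol

Photon energy at 327 nm: hc/λ = (6.626×10⁻³⁴)(2.998×10⁸)/(327×10⁻⁹) = 6.075×10⁻¹⁹ J.
Energy delivered: (295 mW)(3090 s) = 911.6 J.
Photons incident: 911.6 / 6.075×10⁻¹⁹ = 1.501×10²¹, i.e. 1.501×10²¹/6.022×10²³ = 0.002493 mol.
Product: Φ × n_abs = 0.24 × 0.002493 = 5.983×10⁻⁴ mol.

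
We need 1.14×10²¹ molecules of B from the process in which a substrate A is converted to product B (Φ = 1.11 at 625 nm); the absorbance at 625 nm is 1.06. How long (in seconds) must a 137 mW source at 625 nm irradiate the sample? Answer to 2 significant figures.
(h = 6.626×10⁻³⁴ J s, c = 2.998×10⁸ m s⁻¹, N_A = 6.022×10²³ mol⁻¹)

Product: 1.14×10²¹ / 6.022×10²³ = 0.001893 mol.
Photons that must be absorbed: 0.001893 / 1.11 = 0.001705 mol.
Fraction absorbed: 1 − 10^(−1.06) = 0.9129.
Incident photons needed: 0.001705 / 0.9129 = 0.001868 mol.
Photon energy: hc/λ = 3.178×10⁻¹⁹ J; per mole, 1.914×10⁵ J mol⁻¹.
Energy required: 0.001868 × 1.914×10⁵ = 357.5 J.
Time: 357.5 J / 0.137 W = 2600 s.

t ≈ 2600 s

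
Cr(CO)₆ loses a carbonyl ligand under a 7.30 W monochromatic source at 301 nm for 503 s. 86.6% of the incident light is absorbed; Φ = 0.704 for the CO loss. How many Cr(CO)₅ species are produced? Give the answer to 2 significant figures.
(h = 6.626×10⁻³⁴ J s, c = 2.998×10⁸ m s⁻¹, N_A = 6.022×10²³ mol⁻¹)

3.4×10²¹ species

Photon energy at 301 nm: hc/λ = (6.626×10⁻³⁴)(2.998×10⁸)/(301×10⁻⁹) = 6.600×10⁻¹⁹ J.
Energy delivered: (7.30 W)(503 s) = 3672 J.
Photons incident: 3672 / 6.600×10⁻¹⁹ = 5.564×10²¹, i.e. 5.564×10²¹/6.022×10²³ = 0.009239 mol.
Photons absorbed: 0.866 × 0.009239 = 0.008001 mol.
Product: Φ × n_abs = 0.704 × 0.008001 = 0.005633 mol.
As a count: 0.005633 × 6.022×10²³ = 3.4×10²¹.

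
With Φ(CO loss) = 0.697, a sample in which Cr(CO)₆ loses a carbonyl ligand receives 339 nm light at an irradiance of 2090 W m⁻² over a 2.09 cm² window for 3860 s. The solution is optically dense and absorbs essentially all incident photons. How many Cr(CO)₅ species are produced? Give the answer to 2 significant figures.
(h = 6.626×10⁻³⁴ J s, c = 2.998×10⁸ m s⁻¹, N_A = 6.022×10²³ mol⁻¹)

2.0×10²¹ species

Photon energy at 339 nm: hc/λ = (6.626×10⁻³⁴)(2.998×10⁸)/(339×10⁻⁹) = 5.860×10⁻¹⁹ J.
Energy delivered: (2090 W m⁻²)(2.09×10⁻⁴ m²)(3860 s) = 1686 J.
Photons incident: 1686 / 5.860×10⁻¹⁹ = 2.877×10²¹, i.e. 2.877×10²¹/6.022×10²³ = 0.004777 mol.
Product: Φ × n_abs = 0.697 × 0.004777 = 0.003330 mol.
As a count: 0.003330 × 6.022×10²³ = 2.0×10²¹.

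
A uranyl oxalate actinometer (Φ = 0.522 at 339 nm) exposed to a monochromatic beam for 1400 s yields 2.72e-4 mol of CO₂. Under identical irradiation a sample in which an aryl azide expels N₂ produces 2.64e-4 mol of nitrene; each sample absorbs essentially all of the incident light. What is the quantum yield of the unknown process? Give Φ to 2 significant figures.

Photons absorbed by the actinometer: 2.72e-4 / 0.522 = 5.211e-4 mol.
Φ(unknown) = 2.64e-4 / 5.211e-4 = 0.51.

Φ = 0.51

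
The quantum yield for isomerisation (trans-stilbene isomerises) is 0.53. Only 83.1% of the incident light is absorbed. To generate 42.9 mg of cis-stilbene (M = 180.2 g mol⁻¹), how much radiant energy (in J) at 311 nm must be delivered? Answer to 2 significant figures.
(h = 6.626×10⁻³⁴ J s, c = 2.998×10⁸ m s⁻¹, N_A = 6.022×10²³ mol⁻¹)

210 J

Product: 42.9 mg / 180.2 g mol⁻¹ = 2.381×10⁻⁴ mol.
Photons that must be absorbed: 2.381×10⁻⁴ / 0.53 = 4.492×10⁻⁴ mol.
Incident photons needed: 4.492×10⁻⁴ / 0.831 = 5.406×10⁻⁴ mol.
Photon energy: hc/λ = 6.387×10⁻¹⁹ J; per mole, 3.846×10⁵ J mol⁻¹.
Energy required: 5.406×10⁻⁴ × 3.846×10⁵ = 210 J.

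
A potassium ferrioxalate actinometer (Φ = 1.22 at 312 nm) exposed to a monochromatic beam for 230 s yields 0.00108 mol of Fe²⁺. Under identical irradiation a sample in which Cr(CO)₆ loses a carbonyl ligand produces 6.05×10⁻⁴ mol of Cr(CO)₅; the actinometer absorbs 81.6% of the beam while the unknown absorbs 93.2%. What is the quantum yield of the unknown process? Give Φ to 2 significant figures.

Φ = 0.60

Photons absorbed by the actinometer: 0.00108 / 1.22 = 8.852×10⁻⁴ mol.
Incident flux: 8.852×10⁻⁴ / 0.816 = 0.001085 einstein.
Absorbed by unknown: 0.932 × 0.001085 = 0.001011 mol.
Φ(unknown) = 6.05×10⁻⁴ / 0.001011 = 0.60.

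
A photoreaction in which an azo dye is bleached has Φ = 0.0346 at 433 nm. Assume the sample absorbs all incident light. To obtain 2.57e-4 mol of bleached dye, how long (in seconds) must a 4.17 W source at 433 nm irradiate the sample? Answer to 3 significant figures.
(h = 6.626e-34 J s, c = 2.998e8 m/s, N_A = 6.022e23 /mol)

t ≈ 492 s

Photons that must be absorbed: 2.57e-4 / 0.0346 = 0.007428 mol.
Photon energy: hc/λ = 4.588e-19 J; per mole, 2.763e5 J mol⁻¹.
Energy required: 0.007428 × 2.763e5 = 2052 J.
Time: 2052 J / 4.17 W = 492 s.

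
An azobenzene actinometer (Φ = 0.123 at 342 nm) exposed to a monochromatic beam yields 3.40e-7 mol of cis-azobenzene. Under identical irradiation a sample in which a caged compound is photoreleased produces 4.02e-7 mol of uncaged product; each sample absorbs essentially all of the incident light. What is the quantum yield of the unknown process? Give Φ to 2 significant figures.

Φ = 0.15

Photons absorbed by the actinometer: 3.40e-7 / 0.123 = 2.764e-6 mol.
Φ(unknown) = 4.02e-7 / 2.764e-6 = 0.15.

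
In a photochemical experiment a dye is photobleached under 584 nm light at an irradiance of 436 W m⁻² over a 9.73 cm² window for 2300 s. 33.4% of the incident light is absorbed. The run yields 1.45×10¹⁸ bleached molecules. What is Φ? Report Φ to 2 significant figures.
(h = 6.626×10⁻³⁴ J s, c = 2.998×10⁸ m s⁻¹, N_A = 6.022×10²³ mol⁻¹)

Φ = 0.0015

Product: 1.45×10¹⁸ / 6.022×10²³ = 2.408×10⁻⁶ mol.
Photon energy at 584 nm: hc/λ = (6.626×10⁻³⁴)(2.998×10⁸)/(584×10⁻⁹) = 3.401×10⁻¹⁹ J.
Energy delivered: (436 W m⁻²)(9.73×10⁻⁴ m²)(2300 s) = 975.7 J.
Photons incident: 975.7 / 3.401×10⁻¹⁹ = 2.869×10²¹, i.e. 2.869×10²¹/6.022×10²³ = 0.004764 mol.
Photons absorbed: 0.334 × 0.004764 = 0.001591 mol.
Φ = 2.408×10⁻⁶ mol / 0.001591 mol photons = 0.0015.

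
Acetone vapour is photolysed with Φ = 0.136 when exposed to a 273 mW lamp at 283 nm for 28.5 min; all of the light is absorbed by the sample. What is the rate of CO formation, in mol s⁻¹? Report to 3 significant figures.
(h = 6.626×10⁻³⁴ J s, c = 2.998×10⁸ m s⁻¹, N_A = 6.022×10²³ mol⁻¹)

8.78×10⁻⁸ mol s⁻¹

Photon energy at 283 nm: hc/λ = (6.626×10⁻³⁴)(2.998×10⁸)/(283×10⁻⁹) = 7.019×10⁻¹⁹ J.
Energy delivered: (273 mW)(1710 s) = 466.8 J.
Photons incident: 466.8 / 7.019×10⁻¹⁹ = 6.651×10²⁰, i.e. 6.651×10²⁰/6.022×10²³ = 0.001104 mol.
Product formed: 0.136 × 0.001104 = 1.501×10⁻⁴ mol.
Rate: 1.501×10⁻⁴ / 1710 s = 8.78×10⁻⁸ mol s⁻¹.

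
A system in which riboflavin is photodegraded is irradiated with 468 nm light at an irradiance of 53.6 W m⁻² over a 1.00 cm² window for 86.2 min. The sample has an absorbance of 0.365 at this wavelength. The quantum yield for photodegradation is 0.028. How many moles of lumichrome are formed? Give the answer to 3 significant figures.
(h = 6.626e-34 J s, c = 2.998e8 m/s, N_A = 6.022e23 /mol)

1.73e-6 mol

Photon energy at 468 nm: hc/λ = (6.626e-34)(2.998e8)/(468e-9) = 4.245e-19 J.
Energy delivered: (53.6 W m⁻²)(1.00e-4 m²)(5172 s) = 27.72 J.
Photons incident: 27.72 / 4.245e-19 = 6.530e19, i.e. 6.530e19/6.022e23 = 1.084e-4 mol.
Fraction absorbed: 1 − 10^(−0.365) = 0.5685.
Photons absorbed: 0.5685 × 1.084e-4 = 6.163e-5 mol.
Product: Φ × n_abs = 0.028 × 6.163e-5 = 1.726e-6 mol.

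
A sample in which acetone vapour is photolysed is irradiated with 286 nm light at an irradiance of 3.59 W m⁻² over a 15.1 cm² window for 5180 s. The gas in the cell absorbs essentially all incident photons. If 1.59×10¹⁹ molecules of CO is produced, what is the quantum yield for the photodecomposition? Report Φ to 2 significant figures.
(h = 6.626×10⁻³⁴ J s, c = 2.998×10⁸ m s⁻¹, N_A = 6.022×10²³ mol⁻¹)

Product: 1.59×10¹⁹ / 6.022×10²³ = 2.640×10⁻⁵ mol.
Photon energy at 286 nm: hc/λ = (6.626×10⁻³⁴)(2.998×10⁸)/(286×10⁻⁹) = 6.946×10⁻¹⁹ J.
Energy delivered: (3.59 W m⁻²)(15.1×10⁻⁴ m²)(5180 s) = 28.08 J.
Photons incident: 28.08 / 6.946×10⁻¹⁹ = 4.043×10¹⁹, i.e. 4.043×10¹⁹/6.022×10²³ = 6.714×10⁻⁵ mol.
Φ = 2.640×10⁻⁵ mol / 6.714×10⁻⁵ mol photons = 0.39.

Φ = 0.39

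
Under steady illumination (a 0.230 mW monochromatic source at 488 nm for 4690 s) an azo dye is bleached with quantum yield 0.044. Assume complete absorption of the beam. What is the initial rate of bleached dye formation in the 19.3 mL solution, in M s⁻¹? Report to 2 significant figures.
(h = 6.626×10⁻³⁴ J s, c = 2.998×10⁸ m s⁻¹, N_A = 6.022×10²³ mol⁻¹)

Photon energy at 488 nm: hc/λ = (6.626×10⁻³⁴)(2.998×10⁸)/(488×10⁻⁹) = 4.071×10⁻¹⁹ J.
Energy delivered: (0.230 mW)(4690 s) = 1.079 J.
Photons incident: 1.079 / 4.071×10⁻¹⁹ = 2.650×10¹⁸, i.e. 2.650×10¹⁸/6.022×10²³ = 4.401×10⁻⁶ mol.
Product formed: 0.044 × 4.401×10⁻⁶ = 1.936×10⁻⁷ mol.
Rate: 1.936×10⁻⁷ mol / (4690 s × 0.0193 L) = 2.1×10⁻⁹ M s⁻¹.

2.1×10⁻⁹ M s⁻¹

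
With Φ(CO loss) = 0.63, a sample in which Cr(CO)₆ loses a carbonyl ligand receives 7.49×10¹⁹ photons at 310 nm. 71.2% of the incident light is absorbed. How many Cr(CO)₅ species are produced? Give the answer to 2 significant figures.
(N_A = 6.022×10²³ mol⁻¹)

Moles of photons: 7.49×10¹⁹ / 6.022×10²³ = 1.244×10⁻⁴ mol.
Photons absorbed: 0.712 × 1.244×10⁻⁴ = 8.857×10⁻⁵ mol.
Product: Φ × n_abs = 0.63 × 8.857×10⁻⁵ = 5.580×10⁻⁵ mol.
As a count: 5.580×10⁻⁵ × 6.022×10²³ = 3.4×10¹⁹.

3.4×10¹⁹ species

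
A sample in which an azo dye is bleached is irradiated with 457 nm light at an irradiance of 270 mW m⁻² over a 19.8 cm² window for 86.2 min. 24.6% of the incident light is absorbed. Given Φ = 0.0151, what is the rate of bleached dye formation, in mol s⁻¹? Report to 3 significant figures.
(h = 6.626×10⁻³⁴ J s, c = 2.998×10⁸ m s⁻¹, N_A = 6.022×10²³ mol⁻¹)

Photon energy at 457 nm: hc/λ = (6.626×10⁻³⁴)(2.998×10⁸)/(457×10⁻⁹) = 4.347×10⁻¹⁹ J.
Energy delivered: (270 mW m⁻²)(19.8×10⁻⁴ m²)(5172 s) = 2.765 J.
Photons incident: 2.765 / 4.347×10⁻¹⁹ = 6.361×10¹⁸, i.e. 6.361×10¹⁸/6.022×10²³ = 1.056×10⁻⁵ mol.
Photons absorbed: 0.246 × 1.056×10⁻⁵ = 2.598×10⁻⁶ mol.
Product formed: 0.0151 × 2.598×10⁻⁶ = 3.923×10⁻⁸ mol.
Rate: 3.923×10⁻⁸ / 5172 s = 7.59×10⁻¹² mol s⁻¹.

7.59×10⁻¹² mol s⁻¹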